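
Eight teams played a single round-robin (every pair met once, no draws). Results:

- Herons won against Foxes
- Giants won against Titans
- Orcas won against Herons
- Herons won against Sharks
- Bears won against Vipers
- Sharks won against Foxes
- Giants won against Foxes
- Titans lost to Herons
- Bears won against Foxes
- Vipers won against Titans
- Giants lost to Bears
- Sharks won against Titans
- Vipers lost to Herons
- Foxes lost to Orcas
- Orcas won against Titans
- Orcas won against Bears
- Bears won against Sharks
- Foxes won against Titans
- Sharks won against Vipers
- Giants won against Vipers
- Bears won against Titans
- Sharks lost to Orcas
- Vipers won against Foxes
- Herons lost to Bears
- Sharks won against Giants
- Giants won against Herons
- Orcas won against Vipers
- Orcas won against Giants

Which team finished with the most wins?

Win totals: Sharks 4, Giants 4, Foxes 1, Bears 6, Titans 0, Vipers 2, Orcas 7, Herons 4.
Orcas leads with 7 wins (next highest: 6).

Orcas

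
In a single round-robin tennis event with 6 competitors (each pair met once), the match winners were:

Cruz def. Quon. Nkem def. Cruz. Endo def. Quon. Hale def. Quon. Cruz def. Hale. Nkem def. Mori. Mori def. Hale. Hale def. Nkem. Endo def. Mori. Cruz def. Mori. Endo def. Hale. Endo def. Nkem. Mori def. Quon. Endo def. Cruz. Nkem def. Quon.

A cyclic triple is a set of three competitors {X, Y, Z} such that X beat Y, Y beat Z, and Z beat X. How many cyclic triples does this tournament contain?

Win totals: Endo 5, Mori 2, Quon 0, Cruz 3, Nkem 3, Hale 2.
A competitor with w wins dominates both others in C(w,2) triples; summing gives 10 + 1 + 0 + 3 + 3 + 1 = 18 transitive triples.
Total triples C(6,3) = 20, so cyclic triples = 20 − 18 = 2.

2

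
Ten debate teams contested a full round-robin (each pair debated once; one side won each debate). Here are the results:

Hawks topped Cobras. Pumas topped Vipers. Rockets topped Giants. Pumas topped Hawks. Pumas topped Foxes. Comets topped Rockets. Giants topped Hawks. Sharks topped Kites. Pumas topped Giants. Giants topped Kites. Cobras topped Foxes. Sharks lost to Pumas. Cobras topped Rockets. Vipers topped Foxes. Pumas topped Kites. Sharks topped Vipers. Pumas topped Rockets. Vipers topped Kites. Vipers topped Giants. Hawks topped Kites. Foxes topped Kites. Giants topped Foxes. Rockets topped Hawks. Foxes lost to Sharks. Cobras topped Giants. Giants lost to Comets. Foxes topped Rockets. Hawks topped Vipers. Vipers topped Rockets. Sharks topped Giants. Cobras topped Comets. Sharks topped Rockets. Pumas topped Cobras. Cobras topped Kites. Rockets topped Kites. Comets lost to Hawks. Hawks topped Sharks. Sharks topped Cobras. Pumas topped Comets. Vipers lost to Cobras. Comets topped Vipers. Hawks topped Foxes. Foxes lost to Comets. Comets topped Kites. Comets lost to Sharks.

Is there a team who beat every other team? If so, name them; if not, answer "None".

Pumas

Pumas has 9 wins out of 9 opponents — a perfect record.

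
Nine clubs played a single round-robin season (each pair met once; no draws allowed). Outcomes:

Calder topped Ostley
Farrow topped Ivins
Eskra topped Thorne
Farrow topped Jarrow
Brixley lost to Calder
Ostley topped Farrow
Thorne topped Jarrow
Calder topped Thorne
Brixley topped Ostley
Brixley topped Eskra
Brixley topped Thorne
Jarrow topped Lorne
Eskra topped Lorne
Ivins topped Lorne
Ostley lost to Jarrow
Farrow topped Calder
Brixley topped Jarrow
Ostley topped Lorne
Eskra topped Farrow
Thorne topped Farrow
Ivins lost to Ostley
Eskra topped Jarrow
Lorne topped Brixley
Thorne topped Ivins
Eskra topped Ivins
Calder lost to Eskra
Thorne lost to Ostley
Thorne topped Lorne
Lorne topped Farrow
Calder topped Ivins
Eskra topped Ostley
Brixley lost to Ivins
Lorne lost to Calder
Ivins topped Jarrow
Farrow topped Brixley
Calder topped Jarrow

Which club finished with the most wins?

Eskra

Win totals: Farrow 4, Jarrow 2, Thorne 4, Eskra 7, Ostley 4, Ivins 3, Lorne 2, Brixley 4, Calder 6.
Eskra leads with 7 wins (next highest: 6).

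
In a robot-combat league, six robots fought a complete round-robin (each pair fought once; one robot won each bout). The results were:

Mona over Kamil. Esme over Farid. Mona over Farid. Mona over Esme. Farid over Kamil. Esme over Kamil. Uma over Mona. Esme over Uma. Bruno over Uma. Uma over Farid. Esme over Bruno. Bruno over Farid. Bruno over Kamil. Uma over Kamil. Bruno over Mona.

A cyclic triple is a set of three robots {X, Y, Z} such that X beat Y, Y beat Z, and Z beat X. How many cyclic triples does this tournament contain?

Of the C(6,3) = 20 triples, the cyclic ones are: {Mona, Esme, Uma}; {Mona, Esme, Bruno}.
That is 2.

2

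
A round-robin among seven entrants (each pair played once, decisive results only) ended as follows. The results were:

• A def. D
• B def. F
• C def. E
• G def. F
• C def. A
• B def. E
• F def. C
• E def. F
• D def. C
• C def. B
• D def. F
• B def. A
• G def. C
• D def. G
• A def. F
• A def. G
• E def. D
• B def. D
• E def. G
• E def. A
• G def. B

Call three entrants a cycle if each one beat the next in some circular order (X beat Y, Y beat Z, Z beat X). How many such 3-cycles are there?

11

Win totals: A 3, B 4, C 3, D 3, E 4, F 1, G 3.
An entrant with w wins dominates both others in C(w,2) triples; summing gives 3 + 6 + 3 + 3 + 6 + 0 + 3 = 24 transitive triples.
Total triples C(7,3) = 35, so cyclic triples = 35 − 24 = 11.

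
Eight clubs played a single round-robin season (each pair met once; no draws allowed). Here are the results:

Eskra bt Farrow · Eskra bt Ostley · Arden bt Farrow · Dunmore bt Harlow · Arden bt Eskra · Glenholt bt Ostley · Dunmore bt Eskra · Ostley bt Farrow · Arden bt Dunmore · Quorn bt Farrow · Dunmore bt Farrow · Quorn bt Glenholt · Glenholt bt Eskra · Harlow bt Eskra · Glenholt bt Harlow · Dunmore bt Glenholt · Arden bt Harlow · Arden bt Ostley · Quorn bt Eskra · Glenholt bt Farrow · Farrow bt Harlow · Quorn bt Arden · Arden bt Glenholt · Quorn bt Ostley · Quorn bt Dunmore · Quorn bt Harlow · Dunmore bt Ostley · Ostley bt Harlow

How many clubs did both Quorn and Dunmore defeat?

5

Quorn beat: Harlow, Ostley, Farrow, Dunmore, Glenholt, Arden, Eskra.
Dunmore beat: Harlow, Ostley, Farrow, Glenholt, Eskra.
Both beat: Harlow, Ostley, Farrow, Glenholt, Eskra — 5.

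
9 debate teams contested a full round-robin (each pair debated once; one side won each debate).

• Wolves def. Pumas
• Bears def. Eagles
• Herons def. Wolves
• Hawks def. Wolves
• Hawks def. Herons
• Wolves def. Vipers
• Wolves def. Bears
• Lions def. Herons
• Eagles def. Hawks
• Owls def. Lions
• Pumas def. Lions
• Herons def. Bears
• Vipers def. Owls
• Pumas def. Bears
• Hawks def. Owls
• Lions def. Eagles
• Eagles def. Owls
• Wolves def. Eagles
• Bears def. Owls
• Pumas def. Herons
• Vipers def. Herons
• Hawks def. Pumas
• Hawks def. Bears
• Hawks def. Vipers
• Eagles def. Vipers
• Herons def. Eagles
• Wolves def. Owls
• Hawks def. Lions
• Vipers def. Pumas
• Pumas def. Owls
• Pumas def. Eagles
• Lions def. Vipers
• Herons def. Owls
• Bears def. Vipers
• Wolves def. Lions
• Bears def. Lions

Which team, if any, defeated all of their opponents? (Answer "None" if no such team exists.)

Highest win total is Hawks with 7 (out of 8 possible).
Hawks lost to Eagles, so no team went undefeated.

None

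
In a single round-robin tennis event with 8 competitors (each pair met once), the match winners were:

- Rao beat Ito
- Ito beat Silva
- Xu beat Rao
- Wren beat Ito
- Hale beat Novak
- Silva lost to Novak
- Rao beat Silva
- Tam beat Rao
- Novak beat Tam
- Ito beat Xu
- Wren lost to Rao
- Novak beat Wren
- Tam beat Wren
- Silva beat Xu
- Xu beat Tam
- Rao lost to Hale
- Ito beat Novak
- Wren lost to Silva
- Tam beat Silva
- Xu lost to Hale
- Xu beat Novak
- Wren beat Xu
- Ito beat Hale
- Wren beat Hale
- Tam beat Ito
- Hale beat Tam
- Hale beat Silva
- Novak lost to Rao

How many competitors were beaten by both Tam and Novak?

Tam beat: Wren, Ito, Rao, Silva.
Novak beat: Wren, Tam, Silva.
Both beat: Wren, Silva — 2.

2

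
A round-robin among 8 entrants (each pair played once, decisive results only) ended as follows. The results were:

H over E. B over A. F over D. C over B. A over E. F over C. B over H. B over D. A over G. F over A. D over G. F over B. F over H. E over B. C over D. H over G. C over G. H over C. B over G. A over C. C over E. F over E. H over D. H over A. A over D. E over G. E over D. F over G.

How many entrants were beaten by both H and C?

3

H beat: A, C, D, E, G.
C beat: B, D, E, G.
Both beat: D, E, G — 3.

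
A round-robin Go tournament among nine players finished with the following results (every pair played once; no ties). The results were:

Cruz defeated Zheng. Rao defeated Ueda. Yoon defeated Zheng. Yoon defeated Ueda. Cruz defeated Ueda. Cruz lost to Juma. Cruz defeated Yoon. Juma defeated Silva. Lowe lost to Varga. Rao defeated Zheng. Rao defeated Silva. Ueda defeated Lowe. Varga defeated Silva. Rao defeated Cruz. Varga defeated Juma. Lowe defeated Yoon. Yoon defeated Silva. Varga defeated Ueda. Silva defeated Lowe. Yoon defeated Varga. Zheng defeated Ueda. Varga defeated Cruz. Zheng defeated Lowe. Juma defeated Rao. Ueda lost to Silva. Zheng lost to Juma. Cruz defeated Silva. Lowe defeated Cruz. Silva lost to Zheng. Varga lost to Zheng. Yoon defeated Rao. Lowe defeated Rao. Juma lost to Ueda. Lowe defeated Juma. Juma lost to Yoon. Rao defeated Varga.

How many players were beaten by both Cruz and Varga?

Cruz beat: Silva, Zheng, Ueda, Yoon.
Varga beat: Cruz, Silva, Juma, Ueda, Lowe.
Both beat: Silva, Ueda — 2.

2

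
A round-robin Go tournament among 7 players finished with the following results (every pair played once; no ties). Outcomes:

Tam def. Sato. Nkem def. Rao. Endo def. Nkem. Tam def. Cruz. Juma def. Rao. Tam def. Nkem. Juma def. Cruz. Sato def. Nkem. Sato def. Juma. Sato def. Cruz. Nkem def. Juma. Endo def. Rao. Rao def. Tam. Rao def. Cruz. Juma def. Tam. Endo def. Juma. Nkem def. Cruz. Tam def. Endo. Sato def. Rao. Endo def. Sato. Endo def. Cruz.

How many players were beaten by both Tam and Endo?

Tam beat: Nkem, Sato, Cruz, Endo.
Endo beat: Juma, Nkem, Sato, Cruz, Rao.
Both beat: Nkem, Sato, Cruz — 3.

3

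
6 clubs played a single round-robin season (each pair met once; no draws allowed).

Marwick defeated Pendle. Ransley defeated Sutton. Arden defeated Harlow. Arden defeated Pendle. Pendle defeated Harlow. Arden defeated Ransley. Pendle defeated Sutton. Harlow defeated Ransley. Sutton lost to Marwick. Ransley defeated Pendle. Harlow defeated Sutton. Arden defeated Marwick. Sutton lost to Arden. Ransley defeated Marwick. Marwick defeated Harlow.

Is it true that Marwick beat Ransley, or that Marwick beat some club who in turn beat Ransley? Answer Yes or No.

Yes

Marwick did not beat Ransley directly.
Marwick beat Harlow, Sutton, Pendle. Of those, Harlow beat Ransley.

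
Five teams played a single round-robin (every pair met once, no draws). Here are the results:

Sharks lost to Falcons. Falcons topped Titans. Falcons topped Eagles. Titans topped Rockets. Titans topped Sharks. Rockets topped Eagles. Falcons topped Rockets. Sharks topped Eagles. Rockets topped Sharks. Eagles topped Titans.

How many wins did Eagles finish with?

1

Eagles' results: beat Titans; lost to Sharks, Falcons, Rockets.
That is 1 win.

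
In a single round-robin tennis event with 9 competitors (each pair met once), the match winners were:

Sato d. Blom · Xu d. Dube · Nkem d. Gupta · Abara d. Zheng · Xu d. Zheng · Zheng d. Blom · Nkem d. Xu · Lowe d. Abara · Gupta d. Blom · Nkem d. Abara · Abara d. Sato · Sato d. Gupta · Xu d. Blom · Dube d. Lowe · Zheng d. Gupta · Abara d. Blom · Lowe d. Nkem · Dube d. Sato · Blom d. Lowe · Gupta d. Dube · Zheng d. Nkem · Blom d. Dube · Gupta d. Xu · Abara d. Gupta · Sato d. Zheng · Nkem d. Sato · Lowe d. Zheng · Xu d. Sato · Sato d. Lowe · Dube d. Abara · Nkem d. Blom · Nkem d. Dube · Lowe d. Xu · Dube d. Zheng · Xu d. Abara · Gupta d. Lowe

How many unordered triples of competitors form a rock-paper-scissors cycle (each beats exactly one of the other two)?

Win totals: Abara 4, Xu 5, Lowe 4, Sato 4, Blom 2, Gupta 4, Dube 4, Zheng 3, Nkem 6.
A competitor with w wins dominates both others in C(w,2) triples; summing gives 6 + 10 + 6 + 6 + 1 + 6 + 6 + 3 + 15 = 59 transitive triples.
Total triples C(9,3) = 84, so cyclic triples = 84 − 59 = 25.

25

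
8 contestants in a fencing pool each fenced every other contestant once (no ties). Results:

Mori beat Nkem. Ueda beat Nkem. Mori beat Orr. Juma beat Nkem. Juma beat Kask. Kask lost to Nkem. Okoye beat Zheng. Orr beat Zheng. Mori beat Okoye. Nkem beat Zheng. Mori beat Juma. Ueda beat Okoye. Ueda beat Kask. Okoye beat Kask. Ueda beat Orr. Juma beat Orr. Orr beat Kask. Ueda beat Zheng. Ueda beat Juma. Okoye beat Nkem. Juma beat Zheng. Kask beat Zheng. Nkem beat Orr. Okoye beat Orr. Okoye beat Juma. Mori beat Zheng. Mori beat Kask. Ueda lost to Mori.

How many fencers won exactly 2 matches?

1

Win totals: Nkem 3, Juma 4, Okoye 5, Mori 7, Ueda 6, Orr 2, Kask 1, Zheng 0.
Exactly 2: Orr — 1 fencer.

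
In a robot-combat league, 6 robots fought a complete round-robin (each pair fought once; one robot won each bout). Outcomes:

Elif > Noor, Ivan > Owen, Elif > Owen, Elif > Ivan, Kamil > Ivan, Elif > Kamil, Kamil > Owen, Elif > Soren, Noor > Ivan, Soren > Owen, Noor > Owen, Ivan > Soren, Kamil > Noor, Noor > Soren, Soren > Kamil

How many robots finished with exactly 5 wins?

1

Win totals: Owen 0, Elif 5, Soren 2, Kamil 3, Ivan 2, Noor 3.
Exactly 5: Elif — 1 robot.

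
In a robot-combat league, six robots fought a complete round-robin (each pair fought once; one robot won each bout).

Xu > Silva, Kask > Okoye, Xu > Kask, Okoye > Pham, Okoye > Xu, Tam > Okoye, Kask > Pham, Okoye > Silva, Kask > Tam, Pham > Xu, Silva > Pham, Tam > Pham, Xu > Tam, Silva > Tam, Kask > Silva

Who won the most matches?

Kask

Win totals: Tam 2, Pham 1, Kask 4, Silva 2, Xu 3, Okoye 3.
Kask leads with 4 wins (next highest: 3).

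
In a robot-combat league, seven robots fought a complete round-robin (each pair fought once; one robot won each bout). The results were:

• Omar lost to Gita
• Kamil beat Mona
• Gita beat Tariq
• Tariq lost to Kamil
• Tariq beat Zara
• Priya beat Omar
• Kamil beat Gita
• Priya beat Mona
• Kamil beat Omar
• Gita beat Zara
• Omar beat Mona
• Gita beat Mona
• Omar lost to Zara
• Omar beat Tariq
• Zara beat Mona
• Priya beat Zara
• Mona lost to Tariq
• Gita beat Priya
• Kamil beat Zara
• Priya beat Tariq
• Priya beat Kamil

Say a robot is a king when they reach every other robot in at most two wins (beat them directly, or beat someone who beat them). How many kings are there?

3

Mona cannot reach Gita, Tariq, Priya, Kamil, Omar, Zara in two steps.
Gita reaches everyone (king).
Tariq cannot reach Gita, Priya, Kamil in two steps.
Priya reaches everyone (king).
Kamil reaches everyone (king).
Omar cannot reach Gita, Priya, Kamil in two steps.
Zara cannot reach Gita, Priya, Kamil in two steps.
Kings: Gita, Priya, Kamil — 3.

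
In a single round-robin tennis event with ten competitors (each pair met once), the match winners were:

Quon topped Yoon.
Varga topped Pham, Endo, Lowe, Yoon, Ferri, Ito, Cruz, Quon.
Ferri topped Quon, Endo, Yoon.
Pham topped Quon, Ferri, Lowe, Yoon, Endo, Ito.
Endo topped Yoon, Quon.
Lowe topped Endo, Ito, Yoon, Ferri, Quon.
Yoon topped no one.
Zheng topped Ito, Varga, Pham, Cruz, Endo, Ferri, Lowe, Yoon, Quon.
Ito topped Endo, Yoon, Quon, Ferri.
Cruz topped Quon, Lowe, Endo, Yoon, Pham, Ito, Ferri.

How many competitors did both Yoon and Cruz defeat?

Yoon beat: no one.
Cruz beat: Yoon, Endo, Ferri, Lowe, Quon, Pham, Ito.
No one was beaten by both.

0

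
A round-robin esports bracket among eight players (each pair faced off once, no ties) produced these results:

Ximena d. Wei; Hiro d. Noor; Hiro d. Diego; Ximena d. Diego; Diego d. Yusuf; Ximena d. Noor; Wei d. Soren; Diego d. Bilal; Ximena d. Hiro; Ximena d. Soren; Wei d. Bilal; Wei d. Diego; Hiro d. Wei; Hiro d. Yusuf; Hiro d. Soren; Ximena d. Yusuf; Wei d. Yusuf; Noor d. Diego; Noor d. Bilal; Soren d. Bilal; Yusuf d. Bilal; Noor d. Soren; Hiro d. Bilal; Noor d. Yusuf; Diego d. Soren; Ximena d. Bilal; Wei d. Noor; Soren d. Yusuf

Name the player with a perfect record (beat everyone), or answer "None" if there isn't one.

Ximena

Ximena has 7 wins out of 7 opponents — a perfect record.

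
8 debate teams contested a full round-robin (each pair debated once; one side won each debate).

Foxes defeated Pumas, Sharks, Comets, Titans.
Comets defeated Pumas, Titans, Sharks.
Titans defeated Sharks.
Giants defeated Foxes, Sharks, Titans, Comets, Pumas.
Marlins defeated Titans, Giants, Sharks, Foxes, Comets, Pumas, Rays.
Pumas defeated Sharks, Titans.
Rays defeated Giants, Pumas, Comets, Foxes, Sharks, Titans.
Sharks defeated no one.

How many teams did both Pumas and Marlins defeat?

Pumas beat: Titans, Sharks.
Marlins beat: Rays, Comets, Titans, Giants, Sharks, Pumas, Foxes.
Both beat: Titans, Sharks — 2.

2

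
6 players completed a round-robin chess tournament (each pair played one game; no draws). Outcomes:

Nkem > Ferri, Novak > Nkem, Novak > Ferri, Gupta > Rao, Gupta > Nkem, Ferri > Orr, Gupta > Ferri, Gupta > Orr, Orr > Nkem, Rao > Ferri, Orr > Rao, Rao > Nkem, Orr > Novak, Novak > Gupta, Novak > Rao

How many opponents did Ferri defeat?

Ferri's results: beat Orr; lost to Nkem, Rao, Gupta, Novak.
That is 1 win.

1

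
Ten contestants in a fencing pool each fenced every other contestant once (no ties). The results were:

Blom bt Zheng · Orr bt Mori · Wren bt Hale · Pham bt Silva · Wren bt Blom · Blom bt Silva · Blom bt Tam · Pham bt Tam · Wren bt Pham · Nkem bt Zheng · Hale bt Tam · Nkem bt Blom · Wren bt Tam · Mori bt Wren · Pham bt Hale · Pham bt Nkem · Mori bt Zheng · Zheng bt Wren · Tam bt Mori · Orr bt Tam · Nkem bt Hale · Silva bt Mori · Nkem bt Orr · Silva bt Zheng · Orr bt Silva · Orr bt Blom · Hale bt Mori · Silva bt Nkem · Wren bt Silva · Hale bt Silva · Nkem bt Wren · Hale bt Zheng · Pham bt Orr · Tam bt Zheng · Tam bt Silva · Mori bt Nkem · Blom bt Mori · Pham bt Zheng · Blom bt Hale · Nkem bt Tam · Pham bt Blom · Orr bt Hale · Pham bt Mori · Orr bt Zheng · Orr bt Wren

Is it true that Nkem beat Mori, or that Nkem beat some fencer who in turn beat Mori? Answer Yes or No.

Nkem did not beat Mori directly.
Nkem beat Zheng, Tam, Blom, Hale, Orr, Wren. Of those, Tam beat Mori.

Yes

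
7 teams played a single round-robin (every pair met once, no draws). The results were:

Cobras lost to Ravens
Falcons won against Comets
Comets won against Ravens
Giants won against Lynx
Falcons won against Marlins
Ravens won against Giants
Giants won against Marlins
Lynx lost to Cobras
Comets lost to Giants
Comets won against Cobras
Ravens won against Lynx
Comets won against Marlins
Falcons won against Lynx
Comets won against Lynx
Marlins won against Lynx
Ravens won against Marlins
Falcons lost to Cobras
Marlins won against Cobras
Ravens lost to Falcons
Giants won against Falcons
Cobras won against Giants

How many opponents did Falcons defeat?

4

Falcons' results: beat Ravens, Marlins, Comets, Lynx; lost to Cobras, Giants.
That is 4 wins.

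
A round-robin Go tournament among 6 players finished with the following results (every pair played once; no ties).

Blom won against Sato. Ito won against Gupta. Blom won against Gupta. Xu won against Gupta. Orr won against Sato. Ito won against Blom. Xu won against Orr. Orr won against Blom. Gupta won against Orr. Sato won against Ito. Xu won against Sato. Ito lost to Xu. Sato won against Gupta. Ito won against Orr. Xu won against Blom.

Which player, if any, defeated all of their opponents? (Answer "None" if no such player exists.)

Xu has 5 wins out of 5 opponents — a perfect record.

Xu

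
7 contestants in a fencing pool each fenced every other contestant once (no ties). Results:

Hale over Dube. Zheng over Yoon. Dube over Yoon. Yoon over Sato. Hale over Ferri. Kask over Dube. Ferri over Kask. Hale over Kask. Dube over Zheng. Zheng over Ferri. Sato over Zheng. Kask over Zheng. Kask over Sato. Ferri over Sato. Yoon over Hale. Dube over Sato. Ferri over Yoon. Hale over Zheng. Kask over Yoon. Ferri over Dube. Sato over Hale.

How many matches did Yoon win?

Yoon's results: beat Hale, Sato; lost to Kask, Dube, Ferri, Zheng.
That is 2 wins.

2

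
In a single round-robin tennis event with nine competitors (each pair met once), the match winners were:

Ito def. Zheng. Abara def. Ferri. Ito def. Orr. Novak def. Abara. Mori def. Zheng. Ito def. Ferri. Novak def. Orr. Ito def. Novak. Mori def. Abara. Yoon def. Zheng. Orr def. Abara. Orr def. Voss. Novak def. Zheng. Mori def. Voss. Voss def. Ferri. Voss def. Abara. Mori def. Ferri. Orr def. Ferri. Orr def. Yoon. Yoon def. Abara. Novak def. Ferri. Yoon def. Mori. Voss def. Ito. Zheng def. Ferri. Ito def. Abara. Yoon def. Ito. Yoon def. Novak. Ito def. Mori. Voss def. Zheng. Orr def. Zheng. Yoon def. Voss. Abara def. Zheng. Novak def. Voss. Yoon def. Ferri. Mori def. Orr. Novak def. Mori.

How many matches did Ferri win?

Ferri's results: beat no one; lost to Abara, Novak, Ito, Voss, Zheng, Mori, Yoon, Orr.
That is 0 wins.

0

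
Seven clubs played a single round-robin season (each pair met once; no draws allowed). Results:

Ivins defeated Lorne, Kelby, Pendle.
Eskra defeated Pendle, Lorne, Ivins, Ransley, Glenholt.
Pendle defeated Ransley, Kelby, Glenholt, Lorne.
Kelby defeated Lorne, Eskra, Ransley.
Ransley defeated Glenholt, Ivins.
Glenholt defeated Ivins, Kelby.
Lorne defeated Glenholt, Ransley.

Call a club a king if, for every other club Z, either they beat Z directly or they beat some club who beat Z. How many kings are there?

5

Eskra reaches everyone (king).
Ransley cannot reach Eskra in two steps.
Lorne cannot reach Eskra, Pendle in two steps.
Glenholt reaches everyone (king).
Pendle reaches everyone (king).
Kelby reaches everyone (king).
Ivins reaches everyone (king).
Kings: Eskra, Glenholt, Pendle, Kelby, Ivins — 5.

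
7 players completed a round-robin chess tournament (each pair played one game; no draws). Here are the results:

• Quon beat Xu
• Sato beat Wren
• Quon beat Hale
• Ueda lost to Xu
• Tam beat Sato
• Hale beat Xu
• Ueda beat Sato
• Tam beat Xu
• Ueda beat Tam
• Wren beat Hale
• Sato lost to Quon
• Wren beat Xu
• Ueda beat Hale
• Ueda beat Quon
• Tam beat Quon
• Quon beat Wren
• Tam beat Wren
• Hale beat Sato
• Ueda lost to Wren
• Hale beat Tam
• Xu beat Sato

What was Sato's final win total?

1

Sato's results: beat Wren; lost to Xu, Quon, Ueda, Tam, Hale.
That is 1 win.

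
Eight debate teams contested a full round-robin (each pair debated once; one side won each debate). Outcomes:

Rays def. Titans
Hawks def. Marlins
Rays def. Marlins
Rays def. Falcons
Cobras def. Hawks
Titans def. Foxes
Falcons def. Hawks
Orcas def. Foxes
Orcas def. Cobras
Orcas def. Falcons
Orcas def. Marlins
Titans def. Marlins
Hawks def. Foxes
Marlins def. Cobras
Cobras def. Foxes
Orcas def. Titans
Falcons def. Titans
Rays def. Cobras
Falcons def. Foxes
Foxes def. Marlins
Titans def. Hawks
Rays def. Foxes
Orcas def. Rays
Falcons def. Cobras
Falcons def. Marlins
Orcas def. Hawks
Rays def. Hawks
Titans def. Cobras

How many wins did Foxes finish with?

1

Foxes' results: beat Marlins; lost to Hawks, Falcons, Titans, Cobras, Orcas, Rays.
That is 1 win.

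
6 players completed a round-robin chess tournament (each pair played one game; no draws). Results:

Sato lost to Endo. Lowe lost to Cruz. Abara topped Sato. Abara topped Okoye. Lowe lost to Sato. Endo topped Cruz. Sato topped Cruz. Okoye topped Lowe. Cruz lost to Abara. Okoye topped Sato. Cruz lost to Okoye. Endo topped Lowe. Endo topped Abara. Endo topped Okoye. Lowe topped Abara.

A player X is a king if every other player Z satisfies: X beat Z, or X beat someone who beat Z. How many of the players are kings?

Sato cannot reach Endo, Okoye in two steps.
Abara cannot reach Endo in two steps.
Lowe cannot reach Endo in two steps.
Endo reaches everyone (king).
Okoye cannot reach Endo in two steps.
Cruz cannot reach Sato, Endo, Okoye in two steps.
Kings: Endo — 1.

1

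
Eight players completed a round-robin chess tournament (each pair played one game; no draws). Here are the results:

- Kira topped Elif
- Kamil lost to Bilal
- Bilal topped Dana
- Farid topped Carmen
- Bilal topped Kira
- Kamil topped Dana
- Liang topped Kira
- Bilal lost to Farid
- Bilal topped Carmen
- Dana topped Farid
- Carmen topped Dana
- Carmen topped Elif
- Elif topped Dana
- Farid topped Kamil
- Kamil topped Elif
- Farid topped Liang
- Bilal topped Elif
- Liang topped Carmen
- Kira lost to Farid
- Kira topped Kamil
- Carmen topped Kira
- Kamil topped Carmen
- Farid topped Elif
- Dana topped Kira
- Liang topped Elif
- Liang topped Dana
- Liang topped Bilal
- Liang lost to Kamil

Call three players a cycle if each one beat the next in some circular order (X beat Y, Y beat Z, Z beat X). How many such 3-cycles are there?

Win totals: Carmen 3, Farid 6, Bilal 5, Kamil 4, Liang 5, Elif 1, Dana 2, Kira 2.
A player with w wins dominates both others in C(w,2) triples; summing gives 3 + 15 + 10 + 6 + 10 + 0 + 1 + 1 = 46 transitive triples.
Total triples C(8,3) = 56, so cyclic triples = 56 − 46 = 10.

10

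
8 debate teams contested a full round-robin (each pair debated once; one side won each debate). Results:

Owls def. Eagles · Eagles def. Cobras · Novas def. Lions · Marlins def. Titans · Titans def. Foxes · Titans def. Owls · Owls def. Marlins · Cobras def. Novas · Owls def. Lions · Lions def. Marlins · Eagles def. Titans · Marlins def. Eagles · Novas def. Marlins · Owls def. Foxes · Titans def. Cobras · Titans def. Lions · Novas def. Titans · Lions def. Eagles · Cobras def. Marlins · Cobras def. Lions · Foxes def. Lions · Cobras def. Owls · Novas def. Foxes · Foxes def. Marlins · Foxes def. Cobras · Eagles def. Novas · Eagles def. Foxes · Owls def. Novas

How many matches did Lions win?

Lions' results: beat Marlins, Eagles; lost to Novas, Cobras, Owls, Titans, Foxes.
That is 2 wins.

2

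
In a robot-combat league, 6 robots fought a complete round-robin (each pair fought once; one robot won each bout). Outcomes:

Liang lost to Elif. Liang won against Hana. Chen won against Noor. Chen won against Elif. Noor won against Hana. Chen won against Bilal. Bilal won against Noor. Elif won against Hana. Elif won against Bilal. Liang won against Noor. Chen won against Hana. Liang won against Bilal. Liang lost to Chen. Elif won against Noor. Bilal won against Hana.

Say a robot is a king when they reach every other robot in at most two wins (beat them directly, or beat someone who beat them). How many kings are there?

1

Liang cannot reach Elif, Chen in two steps.
Hana cannot reach Liang, Elif, Noor, Bilal, Chen in two steps.
Elif cannot reach Chen in two steps.
Noor cannot reach Liang, Elif, Bilal, Chen in two steps.
Bilal cannot reach Liang, Elif, Chen in two steps.
Chen reaches everyone (king).
Kings: Chen — 1.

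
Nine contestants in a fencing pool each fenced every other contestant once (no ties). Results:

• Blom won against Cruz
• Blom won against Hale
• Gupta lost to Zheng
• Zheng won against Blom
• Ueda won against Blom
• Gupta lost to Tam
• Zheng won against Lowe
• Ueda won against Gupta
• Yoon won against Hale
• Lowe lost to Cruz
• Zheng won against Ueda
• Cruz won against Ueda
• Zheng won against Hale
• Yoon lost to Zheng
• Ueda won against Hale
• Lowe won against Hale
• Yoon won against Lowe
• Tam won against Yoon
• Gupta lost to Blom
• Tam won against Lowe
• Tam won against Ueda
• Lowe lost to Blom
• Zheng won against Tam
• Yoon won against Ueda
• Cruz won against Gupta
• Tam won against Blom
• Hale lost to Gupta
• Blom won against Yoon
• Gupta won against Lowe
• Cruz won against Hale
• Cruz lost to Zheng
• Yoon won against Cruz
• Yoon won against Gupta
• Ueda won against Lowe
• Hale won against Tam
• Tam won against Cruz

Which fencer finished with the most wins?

Win totals: Lowe 1, Ueda 4, Tam 6, Yoon 5, Blom 5, Zheng 8, Gupta 2, Cruz 4, Hale 1.
Zheng leads with 8 wins (next highest: 6).

Zheng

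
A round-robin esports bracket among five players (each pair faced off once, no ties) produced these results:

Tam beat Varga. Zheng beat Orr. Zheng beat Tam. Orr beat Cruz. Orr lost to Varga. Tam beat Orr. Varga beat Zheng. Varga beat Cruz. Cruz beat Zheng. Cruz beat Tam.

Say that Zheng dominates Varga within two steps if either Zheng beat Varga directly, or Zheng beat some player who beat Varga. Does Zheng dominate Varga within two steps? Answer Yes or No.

Zheng did not beat Varga directly.
Zheng beat Tam, Orr. Of those, Tam beat Varga.

Yes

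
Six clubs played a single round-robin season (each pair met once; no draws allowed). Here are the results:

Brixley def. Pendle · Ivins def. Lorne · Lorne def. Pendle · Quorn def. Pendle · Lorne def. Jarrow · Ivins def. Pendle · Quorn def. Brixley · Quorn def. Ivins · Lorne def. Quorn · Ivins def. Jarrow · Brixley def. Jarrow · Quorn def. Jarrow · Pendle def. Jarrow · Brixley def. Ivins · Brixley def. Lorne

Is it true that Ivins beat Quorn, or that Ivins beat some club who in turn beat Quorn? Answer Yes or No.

Ivins did not beat Quorn directly.
Ivins beat Lorne, Jarrow, Pendle. Of those, Lorne beat Quorn.

Yes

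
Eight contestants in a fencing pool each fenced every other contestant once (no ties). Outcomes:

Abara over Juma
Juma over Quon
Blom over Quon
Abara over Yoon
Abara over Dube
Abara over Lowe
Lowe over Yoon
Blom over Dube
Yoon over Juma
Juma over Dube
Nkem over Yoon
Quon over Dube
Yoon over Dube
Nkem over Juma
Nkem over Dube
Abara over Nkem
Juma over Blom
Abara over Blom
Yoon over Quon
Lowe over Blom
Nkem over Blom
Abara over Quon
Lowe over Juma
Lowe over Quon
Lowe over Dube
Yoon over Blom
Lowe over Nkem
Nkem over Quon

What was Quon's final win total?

Quon's results: beat Dube; lost to Blom, Abara, Juma, Nkem, Lowe, Yoon.
That is 1 win.

1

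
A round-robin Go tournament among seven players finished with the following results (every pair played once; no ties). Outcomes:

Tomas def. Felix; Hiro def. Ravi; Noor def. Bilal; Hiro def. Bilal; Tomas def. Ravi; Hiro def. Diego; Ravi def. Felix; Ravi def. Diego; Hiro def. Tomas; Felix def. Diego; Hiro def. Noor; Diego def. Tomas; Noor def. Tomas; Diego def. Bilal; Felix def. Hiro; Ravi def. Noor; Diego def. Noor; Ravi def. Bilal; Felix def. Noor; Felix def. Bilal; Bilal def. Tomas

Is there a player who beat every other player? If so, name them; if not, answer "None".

Highest win total is Hiro with 5 (out of 6 possible).
Hiro lost to Felix, so no player went undefeated.

None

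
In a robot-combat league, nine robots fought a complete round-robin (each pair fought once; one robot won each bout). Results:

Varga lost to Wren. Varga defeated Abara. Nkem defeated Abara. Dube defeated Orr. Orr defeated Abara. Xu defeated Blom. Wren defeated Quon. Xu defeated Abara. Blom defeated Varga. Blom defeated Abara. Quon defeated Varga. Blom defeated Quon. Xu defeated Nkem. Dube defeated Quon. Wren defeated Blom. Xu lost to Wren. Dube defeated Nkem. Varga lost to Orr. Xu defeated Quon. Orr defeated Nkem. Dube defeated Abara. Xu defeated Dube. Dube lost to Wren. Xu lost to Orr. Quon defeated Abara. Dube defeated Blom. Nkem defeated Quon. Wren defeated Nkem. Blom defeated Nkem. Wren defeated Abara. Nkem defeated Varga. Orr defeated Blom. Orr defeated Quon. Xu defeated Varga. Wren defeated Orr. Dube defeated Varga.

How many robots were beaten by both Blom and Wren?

4

Blom beat: Quon, Abara, Nkem, Varga.
Wren beat: Quon, Xu, Dube, Orr, Abara, Nkem, Blom, Varga.
Both beat: Quon, Abara, Nkem, Varga — 4.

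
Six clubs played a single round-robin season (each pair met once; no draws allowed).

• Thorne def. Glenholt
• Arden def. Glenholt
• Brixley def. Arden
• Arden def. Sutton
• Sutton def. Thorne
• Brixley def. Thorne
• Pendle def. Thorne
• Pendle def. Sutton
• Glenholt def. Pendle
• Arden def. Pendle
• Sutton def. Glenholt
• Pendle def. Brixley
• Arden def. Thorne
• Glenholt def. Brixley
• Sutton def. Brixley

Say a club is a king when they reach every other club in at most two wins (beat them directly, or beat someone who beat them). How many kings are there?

Glenholt reaches everyone (king).
Thorne cannot reach Arden, Sutton in two steps.
Pendle reaches everyone (king).
Brixley reaches everyone (king).
Arden reaches everyone (king).
Sutton reaches everyone (king).
Kings: Glenholt, Pendle, Brixley, Arden, Sutton — 5.

5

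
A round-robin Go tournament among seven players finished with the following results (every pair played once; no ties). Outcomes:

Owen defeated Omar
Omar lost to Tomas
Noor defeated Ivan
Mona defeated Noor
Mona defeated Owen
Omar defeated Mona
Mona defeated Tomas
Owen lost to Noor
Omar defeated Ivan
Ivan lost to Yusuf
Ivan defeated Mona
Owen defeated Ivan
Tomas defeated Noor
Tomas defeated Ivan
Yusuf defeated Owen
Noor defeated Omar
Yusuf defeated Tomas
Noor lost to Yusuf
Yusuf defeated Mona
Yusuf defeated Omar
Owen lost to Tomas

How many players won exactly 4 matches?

1

Win totals: Owen 2, Yusuf 6, Mona 3, Noor 3, Ivan 1, Omar 2, Tomas 4.
Exactly 4: Tomas — 1 player.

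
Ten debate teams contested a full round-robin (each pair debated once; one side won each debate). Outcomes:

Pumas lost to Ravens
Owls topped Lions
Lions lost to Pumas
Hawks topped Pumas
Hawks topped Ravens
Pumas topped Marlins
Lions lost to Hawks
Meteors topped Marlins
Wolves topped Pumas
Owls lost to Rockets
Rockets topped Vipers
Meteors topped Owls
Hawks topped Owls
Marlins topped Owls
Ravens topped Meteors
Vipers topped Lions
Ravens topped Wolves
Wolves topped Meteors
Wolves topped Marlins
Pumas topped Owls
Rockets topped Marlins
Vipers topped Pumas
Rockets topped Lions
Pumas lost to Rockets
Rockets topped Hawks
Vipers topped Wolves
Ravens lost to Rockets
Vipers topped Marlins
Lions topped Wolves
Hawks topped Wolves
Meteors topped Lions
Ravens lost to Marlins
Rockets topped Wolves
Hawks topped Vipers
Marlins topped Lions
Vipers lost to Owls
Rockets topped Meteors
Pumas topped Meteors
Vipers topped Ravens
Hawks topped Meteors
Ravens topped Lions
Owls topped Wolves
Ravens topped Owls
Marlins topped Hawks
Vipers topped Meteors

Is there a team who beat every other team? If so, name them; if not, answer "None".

Rockets has 9 wins out of 9 opponents — a perfect record.

Rockets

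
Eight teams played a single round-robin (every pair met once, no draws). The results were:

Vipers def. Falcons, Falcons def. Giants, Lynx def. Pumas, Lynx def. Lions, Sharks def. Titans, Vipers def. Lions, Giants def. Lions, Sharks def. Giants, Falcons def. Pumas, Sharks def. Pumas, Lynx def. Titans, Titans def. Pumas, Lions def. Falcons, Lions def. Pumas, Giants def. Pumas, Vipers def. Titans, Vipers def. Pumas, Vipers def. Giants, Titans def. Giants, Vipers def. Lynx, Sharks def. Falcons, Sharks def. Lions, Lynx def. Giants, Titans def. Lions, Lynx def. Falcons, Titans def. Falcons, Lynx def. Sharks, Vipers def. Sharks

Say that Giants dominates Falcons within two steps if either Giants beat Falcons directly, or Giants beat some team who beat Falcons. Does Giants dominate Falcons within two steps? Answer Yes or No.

Yes

Giants did not beat Falcons directly.
Giants beat Lions, Pumas. Of those, Lions beat Falcons.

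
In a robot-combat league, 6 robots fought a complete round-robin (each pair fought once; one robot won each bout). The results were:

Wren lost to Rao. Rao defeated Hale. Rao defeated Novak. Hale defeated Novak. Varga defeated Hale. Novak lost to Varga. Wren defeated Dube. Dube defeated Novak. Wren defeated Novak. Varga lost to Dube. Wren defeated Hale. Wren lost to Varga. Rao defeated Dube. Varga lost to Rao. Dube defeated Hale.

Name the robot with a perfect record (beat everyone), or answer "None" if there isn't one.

Rao has 5 wins out of 5 opponents — a perfect record.

Rao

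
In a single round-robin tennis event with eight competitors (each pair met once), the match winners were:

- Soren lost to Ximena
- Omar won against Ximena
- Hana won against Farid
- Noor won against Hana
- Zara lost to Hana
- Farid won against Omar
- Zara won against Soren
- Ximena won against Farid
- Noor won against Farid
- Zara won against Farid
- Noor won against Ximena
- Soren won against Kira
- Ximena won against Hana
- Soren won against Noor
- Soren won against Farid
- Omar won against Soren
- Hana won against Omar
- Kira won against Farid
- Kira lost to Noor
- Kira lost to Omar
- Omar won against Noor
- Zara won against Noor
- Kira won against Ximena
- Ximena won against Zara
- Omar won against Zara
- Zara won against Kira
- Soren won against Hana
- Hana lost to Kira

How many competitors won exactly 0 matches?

Win totals: Noor 4, Farid 1, Soren 4, Omar 5, Kira 3, Zara 4, Ximena 4, Hana 3.
No competitor has exactly 0 wins.

0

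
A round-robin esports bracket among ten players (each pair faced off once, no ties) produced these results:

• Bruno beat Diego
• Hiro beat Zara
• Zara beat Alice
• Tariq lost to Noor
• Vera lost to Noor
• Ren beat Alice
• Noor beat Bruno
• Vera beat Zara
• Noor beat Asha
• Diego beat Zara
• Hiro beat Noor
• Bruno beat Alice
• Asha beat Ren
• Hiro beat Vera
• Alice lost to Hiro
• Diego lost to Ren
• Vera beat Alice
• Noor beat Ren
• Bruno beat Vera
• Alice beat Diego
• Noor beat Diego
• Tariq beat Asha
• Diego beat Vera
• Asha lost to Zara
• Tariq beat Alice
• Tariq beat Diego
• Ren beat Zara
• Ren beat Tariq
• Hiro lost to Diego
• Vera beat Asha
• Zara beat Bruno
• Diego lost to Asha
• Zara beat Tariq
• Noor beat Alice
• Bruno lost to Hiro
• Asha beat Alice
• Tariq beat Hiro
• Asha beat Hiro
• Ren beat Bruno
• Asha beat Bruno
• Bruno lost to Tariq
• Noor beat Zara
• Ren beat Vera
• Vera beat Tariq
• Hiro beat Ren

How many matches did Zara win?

4

Zara's results: beat Tariq, Asha, Alice, Bruno; lost to Noor, Hiro, Vera, Diego, Ren.
That is 4 wins.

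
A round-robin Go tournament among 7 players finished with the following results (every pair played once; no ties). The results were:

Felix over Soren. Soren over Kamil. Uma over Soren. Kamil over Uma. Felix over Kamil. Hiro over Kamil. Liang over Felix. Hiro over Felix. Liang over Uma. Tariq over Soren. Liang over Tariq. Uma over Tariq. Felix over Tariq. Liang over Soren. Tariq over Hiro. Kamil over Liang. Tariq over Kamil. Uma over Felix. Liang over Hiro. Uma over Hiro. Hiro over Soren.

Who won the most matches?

Win totals: Tariq 3, Uma 4, Hiro 3, Kamil 2, Felix 3, Soren 1, Liang 5.
Liang leads with 5 wins (next highest: 4).

Liang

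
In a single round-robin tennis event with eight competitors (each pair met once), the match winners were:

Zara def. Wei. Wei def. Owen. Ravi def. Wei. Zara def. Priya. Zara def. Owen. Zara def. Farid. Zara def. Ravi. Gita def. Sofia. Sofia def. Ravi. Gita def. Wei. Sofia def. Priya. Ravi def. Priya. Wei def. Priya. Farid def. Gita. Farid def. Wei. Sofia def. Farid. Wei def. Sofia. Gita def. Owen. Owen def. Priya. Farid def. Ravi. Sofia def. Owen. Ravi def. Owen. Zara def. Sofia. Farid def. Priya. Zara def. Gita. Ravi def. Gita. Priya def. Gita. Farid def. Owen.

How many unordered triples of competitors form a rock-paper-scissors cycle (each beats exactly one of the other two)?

7

Win totals: Wei 3, Owen 1, Gita 3, Sofia 4, Zara 7, Priya 1, Ravi 4, Farid 5.
A competitor with w wins dominates both others in C(w,2) triples; summing gives 3 + 0 + 3 + 6 + 21 + 0 + 6 + 10 = 49 transitive triples.
Total triples C(8,3) = 56, so cyclic triples = 56 − 49 = 7.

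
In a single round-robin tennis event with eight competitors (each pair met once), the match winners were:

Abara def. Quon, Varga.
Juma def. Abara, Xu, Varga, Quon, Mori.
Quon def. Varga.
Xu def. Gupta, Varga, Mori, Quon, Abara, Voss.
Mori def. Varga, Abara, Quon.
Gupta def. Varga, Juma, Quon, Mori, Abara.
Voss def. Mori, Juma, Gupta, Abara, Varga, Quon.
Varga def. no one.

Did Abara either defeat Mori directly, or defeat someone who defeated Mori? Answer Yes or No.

Abara did not beat Mori directly.
Abara beat Varga, Quon, but each of them lost to Mori. No two-step path.

No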